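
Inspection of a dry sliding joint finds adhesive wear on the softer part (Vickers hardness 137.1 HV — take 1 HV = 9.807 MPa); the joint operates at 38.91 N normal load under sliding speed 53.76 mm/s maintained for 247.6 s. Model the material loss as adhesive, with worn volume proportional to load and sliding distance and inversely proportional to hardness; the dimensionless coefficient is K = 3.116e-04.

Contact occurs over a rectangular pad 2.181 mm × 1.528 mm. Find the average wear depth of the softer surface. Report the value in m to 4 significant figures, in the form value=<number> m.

All arithmetic maintains full float precision. Intermediate values are displayed rounded — a lone final rounding: 4 significant digits.
Convert: Sliding speed v = 53.76 mm/s = 0.05376 m/s. Distance covered L = v·t = 0.05376 m/s × 247.6 s = 13.31 m.
Convert: Hardness H = 137.1 HV × 9.807 MPa/HV = 1345 MPa = 1.345e+09 Pa.
Convert: Pad sides 2.181 mm × 1.528 mm = 0.002181 m × 0.001528 m. Contact area A = 0.002181 m × 0.001528 m = 3.333e-06 m².
In SI base units: W = 38.91 N, H = 1.345e+09 Pa, K = 3.116e-04.
Apply Archard: V = K·W·L/H = 3.116e-04 · 38.91 · 13.31 / 1.345e+09 = 1.200e-10 m³.
Mean depth h = V/A = 1.200e-10 / 3.333e-06 = 3.602e-05 m.

value=3.602e-05 m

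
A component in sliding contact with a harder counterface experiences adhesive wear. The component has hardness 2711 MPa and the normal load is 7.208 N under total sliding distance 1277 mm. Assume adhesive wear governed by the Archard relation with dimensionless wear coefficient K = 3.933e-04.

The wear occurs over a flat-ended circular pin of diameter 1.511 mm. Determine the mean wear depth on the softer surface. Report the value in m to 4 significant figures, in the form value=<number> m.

All arithmetic holds full float precision, and intermediate values are printed rounded; one last rounding: four significant digits.
Path length L = 1277 mm = 1.277 m.
Hardness H = 2711 MPa = 2.711e+09 Pa.
Pin diameter d = 1.511 mm = 0.001511 m. Contact area A = π·d²/4 = π·(0.001511 m)²/4 = 1.793e-06 m².
As SI base values: W = 7.208 N, H = 2.711e+09 Pa, K = 3.933e-04.
Wear volume V = K·W·L/H = 3.933e-04 · 7.208 · 1.277 / 2.711e+09 = 1.335e-12 m³.
Wear depth h = V/A = 1.335e-12 / 1.793e-06 = 7.447e-07 m.

value=7.447e-07 m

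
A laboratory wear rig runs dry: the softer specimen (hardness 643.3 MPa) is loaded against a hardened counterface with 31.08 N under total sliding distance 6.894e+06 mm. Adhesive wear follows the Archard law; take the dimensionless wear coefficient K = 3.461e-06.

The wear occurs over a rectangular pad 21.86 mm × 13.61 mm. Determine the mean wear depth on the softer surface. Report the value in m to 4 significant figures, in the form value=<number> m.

Intermediate values appear rounded. All arithmetic maintains full precision, and a single final rounding, at four significant digits.
The distance L = 6.894e+06 mm = 6894 m.
Hardness H = 643.3 MPa = 6.433e+08 Pa.
Pad sides 21.86 mm × 13.61 mm = 0.02186 m × 0.01361 m. Contact area A = 0.02186 m × 0.01361 m = 2.975e-04 m².
Restated in SI base units: W = 31.08 N, H = 6.433e+08 Pa, K = 3.461e-06.
Apply Archard: V = K·W·L/H = 3.461e-06 · 31.08 · 6894 / 6.433e+08 = 1.153e-09 m³.
Average depth h = V/A = 1.153e-09 / 2.975e-04 = 3.875e-06 m.

value=3.875e-06 m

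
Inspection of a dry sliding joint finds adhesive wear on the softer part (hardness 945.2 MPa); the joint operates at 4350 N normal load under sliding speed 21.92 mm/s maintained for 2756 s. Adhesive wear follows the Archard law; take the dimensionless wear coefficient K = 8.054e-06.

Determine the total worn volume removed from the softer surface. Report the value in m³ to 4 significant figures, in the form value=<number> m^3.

value=2.239e-09 m^3

Each operation holds exact precision — intermediate values are printed rounded, and a lone final rounding, at four significant figures.
Sliding speed v = 21.92 mm/s = 0.02192 m/s. Path length L = v·t = 0.02192 m/s × 2756 s = 60.41 m.
Hardness H = 945.2 MPa = 9.452e+08 Pa.
SI base units throughout: W = 4350 N, H = 9.452e+08 Pa, K = 8.054e-06.
Worn volume V = K·W·L/H = 8.054e-06 · 4350 · 60.41 / 9.452e+08 = 2.239e-09 m³.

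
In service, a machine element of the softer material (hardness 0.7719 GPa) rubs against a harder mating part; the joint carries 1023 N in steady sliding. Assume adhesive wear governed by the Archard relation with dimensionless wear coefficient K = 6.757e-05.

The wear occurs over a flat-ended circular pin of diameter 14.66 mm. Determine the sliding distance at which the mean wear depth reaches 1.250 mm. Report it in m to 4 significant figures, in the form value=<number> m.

Intermediate values appear rounded, and every step holds exact precision. Rounded just once: 4 significant figures.
Convert: Hardness H = 0.7719 GPa = 7.719e+08 Pa.
Convert: Pin diameter d = 14.66 mm = 0.01466 m. Contact area A = π·d²/4 = π·(0.01466 m)²/4 = 1.688e-04 m².
Convert: Depth limit h_lim = 1.250 mm = 0.001250 m.
Restated in SI base units: W = 1023 N, H = 7.719e+08 Pa, K = 6.757e-05.
Limit volume V_lim = h_lim·A = 0.001250 · 1.688e-04 = 2.110e-07 m³.
So the life L = V_lim·H/(K·W) = 2.110e-07 · 7.719e+08 / (6.757e-05 · 1023) = 2356 m.

value=2356 m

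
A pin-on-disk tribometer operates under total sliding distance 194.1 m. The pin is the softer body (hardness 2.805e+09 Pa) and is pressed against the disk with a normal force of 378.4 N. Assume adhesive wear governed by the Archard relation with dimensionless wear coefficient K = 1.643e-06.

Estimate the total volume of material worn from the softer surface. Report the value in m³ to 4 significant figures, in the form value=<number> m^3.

Each operation holds full float precision. Intermediate values are printed rounded; one last rounding: 4 significant digits.
In SI base units: W = 378.4 N, H = 2.805e+09 Pa, K = 1.643e-06.
Apply Archard: V = K·W·L/H = 1.643e-06 · 378.4 · 194.1 / 2.805e+09 = 4.302e-11 m³.

value=4.302e-11 m^3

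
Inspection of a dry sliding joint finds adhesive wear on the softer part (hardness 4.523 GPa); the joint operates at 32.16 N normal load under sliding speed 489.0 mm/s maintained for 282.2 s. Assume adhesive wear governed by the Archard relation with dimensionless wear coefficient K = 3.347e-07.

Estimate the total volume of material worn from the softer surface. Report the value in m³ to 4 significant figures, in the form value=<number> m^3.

value=3.284e-13 m^3

Displayed values are rounded — all working math runs at full precision, and rounded once at the end to 4 significant digits.
Sliding speed v = 489.0 mm/s = 0.4890 m/s. Path length L = v·t = 0.4890 m/s × 282.2 s = 138.0 m.
Hardness H = 4.523 GPa = 4.523e+09 Pa.
In SI base units: W = 32.16 N, H = 4.523e+09 Pa, K = 3.347e-07.
Wear volume V = K·W·L/H = 3.347e-07 · 32.16 · 138.0 / 4.523e+09 = 3.284e-13 m³.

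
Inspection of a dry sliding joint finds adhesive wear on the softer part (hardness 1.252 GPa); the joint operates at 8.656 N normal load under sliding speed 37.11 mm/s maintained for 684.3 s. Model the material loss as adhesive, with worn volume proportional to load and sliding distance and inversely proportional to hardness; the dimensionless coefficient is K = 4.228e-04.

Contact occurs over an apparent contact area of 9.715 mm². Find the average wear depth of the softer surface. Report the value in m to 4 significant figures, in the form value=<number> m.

value=7.641e-06 m

Intermediates appear rounded — all arithmetic keeps exact precision; a lone final rounding: 4 significant figures.
Convert: Sliding speed v = 37.11 mm/s = 0.03711 m/s. Distance covered L = v·t = 0.03711 m/s × 684.3 s = 25.39 m.
Convert: Hardness H = 1.252 GPa = 1.252e+09 Pa.
Convert: Contact area A = 9.715 mm² = 9.715e-06 m².
In SI base units: W = 8.656 N, H = 1.252e+09 Pa, K = 4.228e-04.
Worn volume V = K·W·L/H = 4.228e-04 · 8.656 · 25.39 / 1.252e+09 = 7.423e-11 m³.
Wear depth h = V/A = 7.423e-11 / 9.715e-06 = 7.641e-06 m.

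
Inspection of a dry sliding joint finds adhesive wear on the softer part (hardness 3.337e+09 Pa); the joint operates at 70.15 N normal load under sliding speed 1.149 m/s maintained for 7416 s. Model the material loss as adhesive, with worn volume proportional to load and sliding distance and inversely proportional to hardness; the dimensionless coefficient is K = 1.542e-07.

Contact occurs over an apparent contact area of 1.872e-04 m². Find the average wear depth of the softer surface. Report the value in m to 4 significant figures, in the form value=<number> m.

value=1.476e-07 m

The algebra keeps full float precision, and intermediates are displayed rounded — a single final rounding, at four significant digits.
Convert: Distance covered L = v·t = 1.149 m/s × 7416 s = 8521 m.
Expressed in SI base units: W = 70.15 N, H = 3.337e+09 Pa, K = 1.542e-07.
Wear volume V = K·W·L/H = 1.542e-07 · 70.15 · 8521 / 3.337e+09 = 2.762e-11 m³.
Average depth h = V/A = 2.762e-11 / 1.872e-04 = 1.476e-07 m.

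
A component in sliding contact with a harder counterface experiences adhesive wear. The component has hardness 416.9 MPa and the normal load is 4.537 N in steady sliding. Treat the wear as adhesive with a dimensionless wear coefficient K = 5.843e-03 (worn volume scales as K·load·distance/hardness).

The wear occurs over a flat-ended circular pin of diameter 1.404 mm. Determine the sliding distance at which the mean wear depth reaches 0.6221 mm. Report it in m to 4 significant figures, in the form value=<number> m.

The intermediates are shown rounded — all working math carries full precision; one last rounding: 4 significant figures.
Hardness H = 416.9 MPa = 4.169e+08 Pa.
Pin diameter d = 1.404 mm = 0.001404 m. Contact area A = π·d²/4 = π·(0.001404 m)²/4 = 1.548e-06 m².
Depth limit h_lim = 0.6221 mm = 6.221e-04 m.
SI base units throughout: W = 4.537 N, H = 4.169e+08 Pa, K = 5.843e-03.
Wearable volume V_lim = h_lim·A = 6.221e-04 · 1.548e-06 = 9.631e-10 m³.
So the life L = V_lim·H/(K·W) = 9.631e-10 · 4.169e+08 / (5.843e-03 · 4.537) = 15.15 m.

value=15.15 m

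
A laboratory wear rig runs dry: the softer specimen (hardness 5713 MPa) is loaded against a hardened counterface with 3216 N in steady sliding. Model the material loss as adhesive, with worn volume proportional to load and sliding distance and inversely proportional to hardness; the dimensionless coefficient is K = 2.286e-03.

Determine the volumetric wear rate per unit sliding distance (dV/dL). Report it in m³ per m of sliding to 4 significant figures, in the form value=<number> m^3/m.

value=1.287e-09 m^3/m

All working math holds exact precision — intermediates appear rounded. Rounded once at the end, at four significant digits.
Hardness H = 5713 MPa = 5.713e+09 Pa.
Working in SI base units: W = 3216 N, H = 5.713e+09 Pa, K = 2.286e-03.
Wear rate dV/dL = K·W/H (no L dependence): 2.286e-03 · 3216 / 5.713e+09 = 1.287e-09 m³/m.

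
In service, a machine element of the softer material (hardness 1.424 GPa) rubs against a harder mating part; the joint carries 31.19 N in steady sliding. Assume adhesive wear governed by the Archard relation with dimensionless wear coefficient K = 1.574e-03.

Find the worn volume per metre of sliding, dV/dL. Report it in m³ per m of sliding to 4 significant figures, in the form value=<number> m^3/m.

value=3.448e-11 m^3/m

The intermediates are printed rounded, and the algebra runs at full precision. Rounded once at the end to 4 significant digits.
Hardness H = 1.424 GPa = 1.424e+09 Pa.
Working in SI base units: W = 31.19 N, H = 1.424e+09 Pa, K = 1.574e-03.
The wear rate dV/dL = K·W/H (independent of L): 1.574e-03 · 31.19 / 1.424e+09 = 3.448e-11 m³/m.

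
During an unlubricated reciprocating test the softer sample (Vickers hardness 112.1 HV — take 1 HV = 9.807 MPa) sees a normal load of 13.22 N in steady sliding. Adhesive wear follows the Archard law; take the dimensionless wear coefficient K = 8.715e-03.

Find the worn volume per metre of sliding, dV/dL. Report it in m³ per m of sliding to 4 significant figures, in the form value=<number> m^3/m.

value=1.048e-10 m^3/m

Every step maintains exact precision; intermediates appear rounded, and one last rounding, at 4 significant digits.
Convert: Hardness H = 112.1 HV × 9.807 MPa/HV = 1099 MPa = 1.099e+09 Pa.
Working in SI base units: W = 13.22 N, H = 1.099e+09 Pa, K = 8.715e-03.
Volumetric rate dV/dL = K·W/H (independent of L): 8.715e-03 · 13.22 / 1.099e+09 = 1.048e-10 m³/m.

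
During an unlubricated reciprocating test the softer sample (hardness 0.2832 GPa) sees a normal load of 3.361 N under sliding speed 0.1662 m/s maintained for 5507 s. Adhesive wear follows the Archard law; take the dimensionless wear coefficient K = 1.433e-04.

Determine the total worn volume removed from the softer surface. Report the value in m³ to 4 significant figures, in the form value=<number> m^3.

Every step holds exact precision — intermediate values appear rounded; rounded once at the end, at 4 significant digits.
Path length L = v·t = 0.1662 m/s × 5507 s = 915.3 m.
Hardness H = 0.2832 GPa = 2.832e+08 Pa.
Restated in SI base units: W = 3.361 N, H = 2.832e+08 Pa, K = 1.433e-04.
Wear volume V = K·W·L/H = 1.433e-04 · 3.361 · 915.3 / 2.832e+08 = 1.557e-09 m³.

value=1.557e-09 m^3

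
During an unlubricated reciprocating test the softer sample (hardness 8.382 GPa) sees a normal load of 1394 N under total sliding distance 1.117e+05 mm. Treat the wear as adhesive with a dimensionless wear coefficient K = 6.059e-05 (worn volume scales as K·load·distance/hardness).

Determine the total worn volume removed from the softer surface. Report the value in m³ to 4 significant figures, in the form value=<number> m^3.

The intermediates are displayed rounded — all arithmetic keeps full float precision, and rounded just once, at four significant figures.
Convert: Sliding distance L = 1.117e+05 mm = 111.7 m.
Convert: Hardness H = 8.382 GPa = 8.382e+09 Pa.
Working in SI base units: W = 1394 N, H = 8.382e+09 Pa, K = 6.059e-05.
Worn volume V = K·W·L/H = 6.059e-05 · 1394 · 111.7 / 8.382e+09 = 1.126e-09 m³.

value=1.126e-09 m^3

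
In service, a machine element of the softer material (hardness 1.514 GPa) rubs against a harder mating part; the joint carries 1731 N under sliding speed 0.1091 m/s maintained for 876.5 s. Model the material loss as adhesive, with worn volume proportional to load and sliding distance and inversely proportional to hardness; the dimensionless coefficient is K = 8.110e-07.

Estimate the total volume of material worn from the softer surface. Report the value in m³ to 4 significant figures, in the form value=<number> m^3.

value=8.867e-11 m^3

The intermediates are printed rounded. All arithmetic maintains full precision. Rounded just once, at 4 significant digits.
Distance covered L = v·t = 0.1091 m/s × 876.5 s = 95.63 m.
Hardness H = 1.514 GPa = 1.514e+09 Pa.
Collected in SI base units: W = 1731 N, H = 1.514e+09 Pa, K = 8.110e-07.
Apply Archard: V = K·W·L/H = 8.110e-07 · 1731 · 95.63 / 1.514e+09 = 8.867e-11 m³.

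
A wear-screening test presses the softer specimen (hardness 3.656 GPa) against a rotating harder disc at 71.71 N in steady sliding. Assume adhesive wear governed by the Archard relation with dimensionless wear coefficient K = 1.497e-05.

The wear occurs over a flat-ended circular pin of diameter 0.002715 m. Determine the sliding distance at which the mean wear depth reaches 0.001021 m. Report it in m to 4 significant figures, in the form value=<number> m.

value=2.013e+04 m

Every step runs at exact precision, and displayed values are rounded, and one final rounding: 4 significant digits.
Convert: Hardness H = 3.656 GPa = 3.656e+09 Pa.
Convert: Contact area A = π·d²/4 = π·(0.002715 m)²/4 = 5.789e-06 m².
SI base units throughout: W = 71.71 N, H = 3.656e+09 Pa, K = 1.497e-05.
Permissible volume V_lim = h_lim·A = 0.001021 · 5.789e-06 = 5.911e-09 m³.
Thus life L = V_lim·H/(K·W) = 5.911e-09 · 3.656e+09 / (1.497e-05 · 71.71) = 2.013e+04 m.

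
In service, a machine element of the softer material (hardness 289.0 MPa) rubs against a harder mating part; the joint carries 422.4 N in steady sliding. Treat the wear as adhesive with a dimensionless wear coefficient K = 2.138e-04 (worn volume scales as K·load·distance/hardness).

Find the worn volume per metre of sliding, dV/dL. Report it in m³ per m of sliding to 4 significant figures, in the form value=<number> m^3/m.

value=3.125e-10 m^3/m

All working math maintains full precision — quoted intermediates are rounded; rounded just once to four significant digits.
Convert: Hardness H = 289.0 MPa = 2.890e+08 Pa.
Restated in SI base units: W = 422.4 N, H = 2.890e+08 Pa, K = 2.138e-04.
Volumetric rate dV/dL = K·W/H: 2.138e-04 · 422.4 / 2.890e+08 = 3.125e-10 m³/m.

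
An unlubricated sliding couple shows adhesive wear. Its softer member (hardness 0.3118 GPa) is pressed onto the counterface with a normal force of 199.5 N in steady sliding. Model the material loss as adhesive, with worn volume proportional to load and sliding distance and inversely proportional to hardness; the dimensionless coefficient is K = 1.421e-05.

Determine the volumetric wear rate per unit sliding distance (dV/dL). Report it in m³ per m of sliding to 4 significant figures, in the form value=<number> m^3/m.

Intermediate values are printed rounded. Each operation keeps exact precision; a lone final rounding: 4 significant digits.
Hardness H = 0.3118 GPa = 3.118e+08 Pa.
In SI base units: W = 199.5 N, H = 3.118e+08 Pa, K = 1.421e-05.
The wear rate dV/dL = K·W/H, so: 1.421e-05 · 199.5 / 3.118e+08 = 9.092e-12 m³/m.

value=9.092e-12 m^3/m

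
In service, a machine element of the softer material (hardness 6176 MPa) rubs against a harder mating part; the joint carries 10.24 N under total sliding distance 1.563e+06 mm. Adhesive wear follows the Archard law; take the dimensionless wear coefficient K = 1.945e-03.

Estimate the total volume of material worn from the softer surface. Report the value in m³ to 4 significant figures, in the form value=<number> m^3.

All working math runs at exact precision; the intermediates are displayed rounded — one final rounding to 4 significant digits.
Distance L = 1.563e+06 mm = 1563 m.
Hardness H = 6176 MPa = 6.176e+09 Pa.
In SI base units, W = 10.24 N, H = 6.176e+09 Pa, K = 1.945e-03.
Wear volume V = K·W·L/H = 1.945e-03 · 10.24 · 1563 / 6.176e+09 = 5.040e-09 m³.

value=5.040e-09 m^3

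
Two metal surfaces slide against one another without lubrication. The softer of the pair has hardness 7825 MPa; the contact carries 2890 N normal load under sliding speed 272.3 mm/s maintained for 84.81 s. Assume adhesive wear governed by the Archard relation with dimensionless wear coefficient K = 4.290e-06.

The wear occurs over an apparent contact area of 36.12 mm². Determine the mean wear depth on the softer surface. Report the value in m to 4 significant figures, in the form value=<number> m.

Every step keeps full float precision; the intermediates are displayed rounded, and a lone final rounding, at 4 significant figures.
Convert: Sliding speed v = 272.3 mm/s = 0.2723 m/s. Distance covered L = v·t = 0.2723 m/s × 84.81 s = 23.09 m.
Convert: Hardness H = 7825 MPa = 7.825e+09 Pa.
Convert: Contact area A = 36.12 mm² = 3.612e-05 m².
Working in SI base units: W = 2890 N, H = 7.825e+09 Pa, K = 4.290e-06.
Archard relation: V = K·W·L/H = 4.290e-06 · 2890 · 23.09 / 7.825e+09 = 3.659e-11 m³.
Depth h = V/A = 3.659e-11 / 3.612e-05 = 1.013e-06 m.

value=1.013e-06 m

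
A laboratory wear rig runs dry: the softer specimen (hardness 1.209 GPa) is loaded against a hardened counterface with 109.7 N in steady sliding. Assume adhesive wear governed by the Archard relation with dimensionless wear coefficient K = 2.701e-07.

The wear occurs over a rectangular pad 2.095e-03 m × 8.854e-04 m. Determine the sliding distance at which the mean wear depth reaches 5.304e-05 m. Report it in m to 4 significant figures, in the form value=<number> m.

All arithmetic holds exact precision, and intermediate values are displayed rounded; a single final rounding to four significant digits.
Convert: Hardness H = 1.209 GPa = 1.209e+09 Pa.
Convert: Contact area A = 2.095e-03 m × 8.854e-04 m = 1.855e-06 m².
SI base units throughout: W = 109.7 N, H = 1.209e+09 Pa, K = 2.701e-07.
At the depth limit, V_lim = h_lim·A = 5.304e-05 · 1.855e-06 = 9.838e-11 m³.
Sliding life L = V_lim·H/(K·W) = 9.838e-11 · 1.209e+09 / (2.701e-07 · 109.7) = 4014 m.

value=4014 m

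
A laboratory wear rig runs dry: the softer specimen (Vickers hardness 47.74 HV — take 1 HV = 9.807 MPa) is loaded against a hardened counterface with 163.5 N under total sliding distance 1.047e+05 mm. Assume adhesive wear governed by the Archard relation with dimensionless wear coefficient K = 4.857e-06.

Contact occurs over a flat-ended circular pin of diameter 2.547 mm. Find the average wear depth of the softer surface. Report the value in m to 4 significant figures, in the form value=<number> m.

value=3.486e-05 m

Intermediate values are printed rounded, and all arithmetic runs at full float precision. Rounded just once: four significant figures.
Convert: Distance covered L = 1.047e+05 mm = 104.7 m.
Convert: Hardness H = 47.74 HV × 9.807 MPa/HV = 468.2 MPa = 4.682e+08 Pa.
Convert: Pin diameter d = 2.547 mm = 0.002547 m. Contact area A = π·d²/4 = π·(0.002547 m)²/4 = 5.095e-06 m².
Collected in SI base units: W = 163.5 N, H = 4.682e+08 Pa, K = 4.857e-06.
Wear volume V = K·W·L/H = 4.857e-06 · 163.5 · 104.7 / 4.682e+08 = 1.776e-10 m³.
Depth h = V/A = 1.776e-10 / 5.095e-06 = 3.486e-05 m.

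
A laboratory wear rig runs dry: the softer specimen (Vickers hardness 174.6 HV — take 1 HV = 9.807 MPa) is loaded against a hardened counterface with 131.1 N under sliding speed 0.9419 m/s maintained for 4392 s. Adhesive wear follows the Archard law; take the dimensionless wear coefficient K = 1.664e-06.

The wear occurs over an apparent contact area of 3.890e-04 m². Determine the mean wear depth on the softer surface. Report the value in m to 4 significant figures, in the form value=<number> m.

Shown intermediates are rounded. All working math runs at full float precision. Rounded just once to 4 significant figures.
Convert: Sliding distance L = v·t = 0.9419 m/s × 4392 s = 4137 m.
Convert: Hardness H = 174.6 HV × 9.807 MPa/HV = 1712 MPa = 1.712e+09 Pa.
In SI base units: W = 131.1 N, H = 1.712e+09 Pa, K = 1.664e-06.
Archard volume V = K·W·L/H = 1.664e-06 · 131.1 · 4137 / 1.712e+09 = 5.270e-10 m³.
Depth of wear h = V/A = 5.270e-10 / 3.890e-04 = 1.355e-06 m.

value=1.355e-06 m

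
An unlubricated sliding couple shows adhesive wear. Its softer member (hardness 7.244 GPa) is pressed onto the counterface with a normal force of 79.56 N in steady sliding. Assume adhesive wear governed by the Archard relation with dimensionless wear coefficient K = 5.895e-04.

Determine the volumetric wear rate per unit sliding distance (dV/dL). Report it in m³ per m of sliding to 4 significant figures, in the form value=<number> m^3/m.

All arithmetic carries exact precision; the intermediates appear rounded; one final rounding, at 4 significant figures.
Convert: Hardness H = 7.244 GPa = 7.244e+09 Pa.
As SI base values: W = 79.56 N, H = 7.244e+09 Pa, K = 5.895e-04.
Rate of wear dV/dL = K·W/H, so: 5.895e-04 · 79.56 / 7.244e+09 = 6.474e-12 m³/m.

value=6.474e-12 m^3/m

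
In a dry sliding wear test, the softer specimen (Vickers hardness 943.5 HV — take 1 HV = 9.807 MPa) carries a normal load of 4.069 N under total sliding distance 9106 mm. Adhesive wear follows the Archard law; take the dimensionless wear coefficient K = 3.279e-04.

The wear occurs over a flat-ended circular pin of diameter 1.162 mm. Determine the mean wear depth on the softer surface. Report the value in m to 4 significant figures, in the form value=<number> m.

value=1.238e-06 m

The intermediates are printed rounded. The algebra maintains full float precision; a single final rounding: 4 significant digits.
Convert: The distance L = 9106 mm = 9.106 m.
Convert: Hardness H = 943.5 HV × 9.807 MPa/HV = 9253 MPa = 9.253e+09 Pa.
Convert: Pin diameter d = 1.162 mm = 0.001162 m. Contact area A = π·d²/4 = π·(0.001162 m)²/4 = 1.060e-06 m².
As SI base values: W = 4.069 N, H = 9.253e+09 Pa, K = 3.279e-04.
Archard relation: V = K·W·L/H = 3.279e-04 · 4.069 · 9.106 / 9.253e+09 = 1.313e-12 m³.
Mean wear depth h = V/A = 1.313e-12 / 1.060e-06 = 1.238e-06 m.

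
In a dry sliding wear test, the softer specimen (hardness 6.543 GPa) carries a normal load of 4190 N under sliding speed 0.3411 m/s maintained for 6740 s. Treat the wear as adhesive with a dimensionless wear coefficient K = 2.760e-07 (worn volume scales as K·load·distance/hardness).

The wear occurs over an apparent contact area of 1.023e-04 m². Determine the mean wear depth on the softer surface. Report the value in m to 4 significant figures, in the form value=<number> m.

The algebra holds exact precision; the intermediates appear rounded, and rounded just once, at 4 significant digits.
Convert: The distance L = v·t = 0.3411 m/s × 6740 s = 2299 m.
Convert: Hardness H = 6.543 GPa = 6.543e+09 Pa.
Restated in SI base units: W = 4190 N, H = 6.543e+09 Pa, K = 2.760e-07.
Archard relation: V = K·W·L/H = 2.760e-07 · 4190 · 2299 / 6.543e+09 = 4.063e-10 m³.
Wear depth h = V/A = 4.063e-10 / 1.023e-04 = 3.972e-06 m.

value=3.972e-06 m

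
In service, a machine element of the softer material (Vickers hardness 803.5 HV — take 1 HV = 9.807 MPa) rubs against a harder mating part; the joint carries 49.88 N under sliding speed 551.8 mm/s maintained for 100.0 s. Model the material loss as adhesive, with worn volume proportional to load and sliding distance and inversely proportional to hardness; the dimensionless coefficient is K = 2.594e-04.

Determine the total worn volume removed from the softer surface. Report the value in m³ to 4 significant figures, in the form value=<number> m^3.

All working math maintains full float precision; quoted intermediates are rounded, and rounded just once: four significant figures.
Sliding speed v = 551.8 mm/s = 0.5518 m/s. Total distance L = v·t = 0.5518 m/s × 100.0 s = 55.18 m.
Hardness H = 803.5 HV × 9.807 MPa/HV = 7880 MPa = 7.880e+09 Pa.
Restated in SI base units: W = 49.88 N, H = 7.880e+09 Pa, K = 2.594e-04.
Worn volume V = K·W·L/H = 2.594e-04 · 49.88 · 55.18 / 7.880e+09 = 9.061e-11 m³.

value=9.061e-11 m^3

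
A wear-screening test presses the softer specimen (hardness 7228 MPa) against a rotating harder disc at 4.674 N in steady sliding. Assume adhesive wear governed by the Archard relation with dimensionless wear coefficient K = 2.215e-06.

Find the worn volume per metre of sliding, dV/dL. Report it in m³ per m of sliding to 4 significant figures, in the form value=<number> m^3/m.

value=1.432e-15 m^3/m

The algebra runs at exact precision; intermediate values appear rounded — rounded once at the end: 4 significant figures.
Hardness H = 7228 MPa = 7.228e+09 Pa.
Expressed in SI base units: W = 4.674 N, H = 7.228e+09 Pa, K = 2.215e-06.
Wear rate dV/dL = K·W/H (independent of L): 2.215e-06 · 4.674 / 7.228e+09 = 1.432e-15 m³/m.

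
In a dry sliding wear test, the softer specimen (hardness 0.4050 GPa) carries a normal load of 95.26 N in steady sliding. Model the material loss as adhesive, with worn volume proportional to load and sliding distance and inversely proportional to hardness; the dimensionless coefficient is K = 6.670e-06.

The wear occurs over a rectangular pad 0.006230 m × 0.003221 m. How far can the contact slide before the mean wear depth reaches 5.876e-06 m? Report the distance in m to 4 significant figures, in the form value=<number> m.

All arithmetic maintains full float precision. Intermediate values are printed rounded. Rounded once at the end, at 4 significant figures.
Convert: Hardness H = 0.4050 GPa = 4.050e+08 Pa.
Convert: Contact area A = 0.006230 m × 0.003221 m = 2.007e-05 m².
As SI base values: W = 95.26 N, H = 4.050e+08 Pa, K = 6.670e-06.
Permissible volume V_lim = h_lim·A = 5.876e-06 · 2.007e-05 = 1.179e-10 m³.
Sliding life L = V_lim·H/(K·W) = 1.179e-10 · 4.050e+08 / (6.670e-06 · 95.26) = 75.16 m.

value=75.16 m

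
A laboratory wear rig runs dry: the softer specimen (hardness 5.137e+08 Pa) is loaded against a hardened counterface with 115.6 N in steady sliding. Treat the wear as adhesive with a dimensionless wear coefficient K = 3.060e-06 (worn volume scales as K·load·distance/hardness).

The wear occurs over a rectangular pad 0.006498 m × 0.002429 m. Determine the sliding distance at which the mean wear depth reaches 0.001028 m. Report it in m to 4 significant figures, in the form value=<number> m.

All working math maintains exact precision; intermediates are displayed rounded — rounded once at the end: 4 significant figures.
Contact area A = 0.006498 m × 0.002429 m = 1.578e-05 m².
SI base units throughout: W = 115.6 N, H = 5.137e+08 Pa, K = 3.060e-06.
Allowed volume V_lim = h_lim·A = 0.001028 · 1.578e-05 = 1.623e-08 m³.
Inverting, life L = V_lim·H/(K·W) = 1.623e-08 · 5.137e+08 / (3.060e-06 · 115.6) = 2.356e+04 m.

value=2.356e+04 m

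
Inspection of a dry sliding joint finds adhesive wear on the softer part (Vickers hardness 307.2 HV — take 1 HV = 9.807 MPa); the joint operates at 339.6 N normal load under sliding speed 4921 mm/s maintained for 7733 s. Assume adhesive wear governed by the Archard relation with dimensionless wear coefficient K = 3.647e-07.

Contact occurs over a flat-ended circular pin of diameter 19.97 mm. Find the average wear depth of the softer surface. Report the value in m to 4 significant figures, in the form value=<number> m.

value=4.995e-06 m

The intermediates are displayed rounded. Each operation runs at full precision — rounded just once, at four significant figures.
Sliding speed v = 4921 mm/s = 4.921 m/s. Sliding distance L = v·t = 4.921 m/s × 7733 s = 3.805e+04 m.
Hardness H = 307.2 HV × 9.807 MPa/HV = 3013 MPa = 3.013e+09 Pa.
Pin diameter d = 19.97 mm = 0.01997 m. Contact area A = π·d²/4 = π·(0.01997 m)²/4 = 3.132e-04 m².
Expressed in SI base units: W = 339.6 N, H = 3.013e+09 Pa, K = 3.647e-07.
Archard volume V = K·W·L/H = 3.647e-07 · 339.6 · 3.805e+04 / 3.013e+09 = 1.564e-09 m³.
Mean depth h = V/A = 1.564e-09 / 3.132e-04 = 4.995e-06 m.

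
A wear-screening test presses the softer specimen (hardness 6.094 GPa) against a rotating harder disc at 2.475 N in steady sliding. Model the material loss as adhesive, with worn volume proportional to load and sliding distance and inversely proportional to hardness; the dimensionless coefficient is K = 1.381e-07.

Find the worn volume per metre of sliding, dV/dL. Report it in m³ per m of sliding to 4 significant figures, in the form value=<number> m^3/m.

The intermediates are displayed rounded — the algebra maintains exact precision; one last rounding to 4 significant figures.
Convert: Hardness H = 6.094 GPa = 6.094e+09 Pa.
Expressed in SI base units: W = 2.475 N, H = 6.094e+09 Pa, K = 1.381e-07.
Rate of wear dV/dL = K·W/H — distance-free: 1.381e-07 · 2.475 / 6.094e+09 = 5.609e-17 m³/m.

value=5.609e-17 m^3/m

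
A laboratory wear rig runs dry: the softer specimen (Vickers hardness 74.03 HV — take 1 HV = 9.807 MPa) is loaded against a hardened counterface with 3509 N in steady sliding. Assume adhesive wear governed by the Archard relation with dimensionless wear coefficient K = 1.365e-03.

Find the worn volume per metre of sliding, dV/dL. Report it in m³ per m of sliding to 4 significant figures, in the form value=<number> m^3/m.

All working math carries exact precision. Intermediate values appear rounded. Rounded once at the end, at 4 significant figures.
Hardness H = 74.03 HV × 9.807 MPa/HV = 726.0 MPa = 7.260e+08 Pa.
Expressed in SI base units: W = 3509 N, H = 7.260e+08 Pa, K = 1.365e-03.
Volumetric rate dV/dL = K·W/H, so: 1.365e-03 · 3509 / 7.260e+08 = 6.597e-09 m³/m.

value=6.597e-09 m^3/m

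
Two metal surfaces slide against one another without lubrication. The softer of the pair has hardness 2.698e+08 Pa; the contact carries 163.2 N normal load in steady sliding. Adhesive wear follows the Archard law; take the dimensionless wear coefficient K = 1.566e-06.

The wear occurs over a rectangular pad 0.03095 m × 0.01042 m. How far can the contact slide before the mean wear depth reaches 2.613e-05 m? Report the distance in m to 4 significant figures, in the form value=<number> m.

value=8896 m

Every step keeps exact precision. The intermediates appear rounded — rounded once at the end: 4 significant digits.
Convert: Contact area A = 0.03095 m × 0.01042 m = 3.225e-04 m².
SI base units throughout: W = 163.2 N, H = 2.698e+08 Pa, K = 1.566e-06.
Limit volume V_lim = h_lim·A = 2.613e-05 · 3.225e-04 = 8.427e-09 m³.
Thus life L = V_lim·H/(K·W) = 8.427e-09 · 2.698e+08 / (1.566e-06 · 163.2) = 8896 m.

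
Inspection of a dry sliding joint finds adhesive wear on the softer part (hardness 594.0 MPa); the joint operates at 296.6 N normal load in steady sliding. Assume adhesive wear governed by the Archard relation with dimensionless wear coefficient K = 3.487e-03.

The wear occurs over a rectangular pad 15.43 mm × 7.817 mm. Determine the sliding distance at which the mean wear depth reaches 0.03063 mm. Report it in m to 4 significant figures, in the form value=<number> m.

value=2.122 m

Every step runs at exact precision — intermediates are printed rounded, and one last rounding to 4 significant figures.
Hardness H = 594.0 MPa = 5.940e+08 Pa.
Pad sides 15.43 mm × 7.817 mm = 0.01543 m × 0.007817 m. Contact area A = 0.01543 m × 0.007817 m = 1.206e-04 m².
Depth limit h_lim = 0.03063 mm = 3.063e-05 m.
In SI base units, W = 296.6 N, H = 5.940e+08 Pa, K = 3.487e-03.
Allowed volume V_lim = h_lim·A = 3.063e-05 · 1.206e-04 = 3.694e-09 m³.
Sliding life L = V_lim·H/(K·W) = 3.694e-09 · 5.940e+08 / (3.487e-03 · 296.6) = 2.122 m.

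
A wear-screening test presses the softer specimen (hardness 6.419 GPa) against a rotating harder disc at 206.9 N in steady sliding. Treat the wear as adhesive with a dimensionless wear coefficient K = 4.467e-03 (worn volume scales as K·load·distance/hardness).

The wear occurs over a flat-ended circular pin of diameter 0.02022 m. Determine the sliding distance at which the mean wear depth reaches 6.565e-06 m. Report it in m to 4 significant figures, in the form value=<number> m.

The computation runs at exact precision — intermediates are displayed rounded, and one final rounding, at four significant digits.
Hardness H = 6.419 GPa = 6.419e+09 Pa.
Contact area A = π·d²/4 = π·(0.02022 m)²/4 = 3.211e-04 m².
Working in SI base units: W = 206.9 N, H = 6.419e+09 Pa, K = 4.467e-03.
Wearable volume V_lim = h_lim·A = 6.565e-06 · 3.211e-04 = 2.108e-09 m³.
Sliding life L = V_lim·H/(K·W) = 2.108e-09 · 6.419e+09 / (4.467e-03 · 206.9) = 14.64 m.

value=14.64 m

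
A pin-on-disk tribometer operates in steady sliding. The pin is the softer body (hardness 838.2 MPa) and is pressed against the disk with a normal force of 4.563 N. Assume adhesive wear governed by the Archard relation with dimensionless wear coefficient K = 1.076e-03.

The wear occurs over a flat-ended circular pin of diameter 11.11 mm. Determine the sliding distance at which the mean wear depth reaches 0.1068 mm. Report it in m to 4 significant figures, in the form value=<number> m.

value=1768 m

All arithmetic maintains exact precision. Printed values are rounded. Rounded once at the end, at four significant digits.
Hardness H = 838.2 MPa = 8.382e+08 Pa.
Pin diameter d = 11.11 mm = 0.01111 m. Contact area A = π·d²/4 = π·(0.01111 m)²/4 = 9.694e-05 m².
Depth limit h_lim = 0.1068 mm = 1.068e-04 m.
Restated in SI base units: W = 4.563 N, H = 8.382e+08 Pa, K = 1.076e-03.
Permissible volume V_lim = h_lim·A = 1.068e-04 · 9.694e-05 = 1.035e-08 m³.
Sliding life L = V_lim·H/(K·W) = 1.035e-08 · 8.382e+08 / (1.076e-03 · 4.563) = 1768 m.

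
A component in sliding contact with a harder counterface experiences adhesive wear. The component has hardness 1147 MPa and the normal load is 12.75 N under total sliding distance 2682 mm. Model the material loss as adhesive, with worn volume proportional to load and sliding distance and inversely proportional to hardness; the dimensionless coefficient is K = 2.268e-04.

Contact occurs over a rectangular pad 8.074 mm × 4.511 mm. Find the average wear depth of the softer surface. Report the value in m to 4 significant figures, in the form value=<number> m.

value=1.856e-07 m

The intermediates appear rounded, and each operation keeps full precision, and one final rounding: 4 significant figures.
Path length L = 2682 mm = 2.682 m.
Hardness H = 1147 MPa = 1.147e+09 Pa.
Pad sides 8.074 mm × 4.511 mm = 0.008074 m × 0.004511 m. Contact area A = 0.008074 m × 0.004511 m = 3.642e-05 m².
In SI base units, W = 12.75 N, H = 1.147e+09 Pa, K = 2.268e-04.
Apply Archard: V = K·W·L/H = 2.268e-04 · 12.75 · 2.682 / 1.147e+09 = 6.762e-12 m³.
Depth h = V/A = 6.762e-12 / 3.642e-05 = 1.856e-07 m.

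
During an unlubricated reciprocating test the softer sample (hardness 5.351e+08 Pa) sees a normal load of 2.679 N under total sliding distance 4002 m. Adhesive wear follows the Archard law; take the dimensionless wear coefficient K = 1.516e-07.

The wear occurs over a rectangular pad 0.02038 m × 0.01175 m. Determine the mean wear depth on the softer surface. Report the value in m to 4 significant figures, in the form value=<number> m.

value=1.268e-08 m

The intermediates are shown rounded. All working math maintains full precision; one last rounding to 4 significant digits.
Convert: Contact area A = 0.02038 m × 0.01175 m = 2.395e-04 m².
Collected in SI base units: W = 2.679 N, H = 5.351e+08 Pa, K = 1.516e-07.
Archard volume V = K·W·L/H = 1.516e-07 · 2.679 · 4002 / 5.351e+08 = 3.037e-12 m³.
Wear depth h = V/A = 3.037e-12 / 2.395e-04 = 1.268e-08 m.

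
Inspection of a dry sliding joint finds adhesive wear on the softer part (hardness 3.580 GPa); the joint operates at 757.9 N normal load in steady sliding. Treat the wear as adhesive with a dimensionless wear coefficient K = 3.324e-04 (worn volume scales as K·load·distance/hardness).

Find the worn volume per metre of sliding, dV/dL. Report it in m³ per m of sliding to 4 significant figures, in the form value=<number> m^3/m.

value=7.037e-11 m^3/m

The computation maintains full precision, and shown intermediates are rounded — a lone final rounding to four significant figures.
Convert: Hardness H = 3.580 GPa = 3.580e+09 Pa.
SI base units throughout: W = 757.9 N, H = 3.580e+09 Pa, K = 3.324e-04.
Wear rate dV/dL = K·W/H, so: 3.324e-04 · 757.9 / 3.580e+09 = 7.037e-11 m³/m.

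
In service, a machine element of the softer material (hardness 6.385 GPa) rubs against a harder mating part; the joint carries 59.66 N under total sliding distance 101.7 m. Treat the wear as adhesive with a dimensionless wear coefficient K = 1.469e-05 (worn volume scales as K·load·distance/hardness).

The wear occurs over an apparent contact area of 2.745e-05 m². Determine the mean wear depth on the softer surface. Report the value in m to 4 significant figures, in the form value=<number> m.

Every step holds exact precision. Intermediates are displayed rounded; one final rounding, at four significant figures.
Convert: Hardness H = 6.385 GPa = 6.385e+09 Pa.
Working in SI base units: W = 59.66 N, H = 6.385e+09 Pa, K = 1.469e-05.
Archard volume V = K·W·L/H = 1.469e-05 · 59.66 · 101.7 / 6.385e+09 = 1.396e-11 m³.
Mean depth h = V/A = 1.396e-11 / 2.745e-05 = 5.085e-07 m.

value=5.085e-07 m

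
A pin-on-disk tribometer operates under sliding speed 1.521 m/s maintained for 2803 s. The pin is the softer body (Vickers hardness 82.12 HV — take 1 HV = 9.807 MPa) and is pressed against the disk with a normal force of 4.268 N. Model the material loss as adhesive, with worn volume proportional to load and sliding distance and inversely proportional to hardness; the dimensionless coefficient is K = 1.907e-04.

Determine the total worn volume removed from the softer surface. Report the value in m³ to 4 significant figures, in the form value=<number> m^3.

Each operation carries full precision, and intermediates appear rounded — a single final rounding, at 4 significant figures.
Convert: Distance covered L = v·t = 1.521 m/s × 2803 s = 4263 m.
Convert: Hardness H = 82.12 HV × 9.807 MPa/HV = 805.4 MPa = 8.054e+08 Pa.
As SI base values: W = 4.268 N, H = 8.054e+08 Pa, K = 1.907e-04.
Archard volume V = K·W·L/H = 1.907e-04 · 4.268 · 4263 / 8.054e+08 = 4.309e-09 m³.

value=4.309e-09 m^3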